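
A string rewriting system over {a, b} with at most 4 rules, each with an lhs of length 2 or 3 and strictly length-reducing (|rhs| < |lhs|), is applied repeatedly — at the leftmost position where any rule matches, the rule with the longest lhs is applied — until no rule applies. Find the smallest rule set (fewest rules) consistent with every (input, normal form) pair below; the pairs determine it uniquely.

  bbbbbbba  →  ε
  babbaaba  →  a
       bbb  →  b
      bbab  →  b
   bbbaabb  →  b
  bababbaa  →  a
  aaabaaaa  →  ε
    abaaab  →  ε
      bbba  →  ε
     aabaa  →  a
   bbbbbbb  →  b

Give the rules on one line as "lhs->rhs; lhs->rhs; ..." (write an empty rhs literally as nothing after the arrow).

  | bbbbbbba => bbbbbba => bbbbba => bbbba => bbba => bba => ba => ε
  | babbaaba => bbaaba => baaba => aba => a
  | bbb => bb => b
  | bbab => bab => b

aa->; ab->; ba->; bb->b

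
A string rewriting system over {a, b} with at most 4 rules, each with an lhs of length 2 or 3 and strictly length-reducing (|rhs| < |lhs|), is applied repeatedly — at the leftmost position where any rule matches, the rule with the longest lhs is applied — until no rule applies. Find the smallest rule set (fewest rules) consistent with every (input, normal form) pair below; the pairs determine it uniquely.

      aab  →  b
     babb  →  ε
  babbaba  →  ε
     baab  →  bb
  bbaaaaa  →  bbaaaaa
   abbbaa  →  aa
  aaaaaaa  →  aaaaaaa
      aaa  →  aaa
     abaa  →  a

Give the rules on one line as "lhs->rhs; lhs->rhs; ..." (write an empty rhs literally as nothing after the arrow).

  | aab => ab => b
  | babb => bbb => ε
  | babbaba => bbbaba => aba => ε
  | baab => bab => bb

ab->b; aba->; bbb->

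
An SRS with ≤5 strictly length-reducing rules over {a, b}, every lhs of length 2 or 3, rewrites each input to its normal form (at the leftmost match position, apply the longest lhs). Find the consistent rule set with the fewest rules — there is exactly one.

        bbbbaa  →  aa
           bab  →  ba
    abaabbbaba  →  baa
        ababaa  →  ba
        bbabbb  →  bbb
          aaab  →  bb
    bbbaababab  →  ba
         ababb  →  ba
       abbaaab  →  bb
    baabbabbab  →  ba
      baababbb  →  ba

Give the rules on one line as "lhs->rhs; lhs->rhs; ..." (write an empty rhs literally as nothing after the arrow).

  | bbbbaa => bbaa => aa
  | bab => ba
  | abaabbbaba => baabbbaba => babbbaba => babbaba => bababa => baaba => baba => baa
  | ababaa => babaa => baaa => bab => ba

aaa->ab; ab->b; bab->ba; bba->a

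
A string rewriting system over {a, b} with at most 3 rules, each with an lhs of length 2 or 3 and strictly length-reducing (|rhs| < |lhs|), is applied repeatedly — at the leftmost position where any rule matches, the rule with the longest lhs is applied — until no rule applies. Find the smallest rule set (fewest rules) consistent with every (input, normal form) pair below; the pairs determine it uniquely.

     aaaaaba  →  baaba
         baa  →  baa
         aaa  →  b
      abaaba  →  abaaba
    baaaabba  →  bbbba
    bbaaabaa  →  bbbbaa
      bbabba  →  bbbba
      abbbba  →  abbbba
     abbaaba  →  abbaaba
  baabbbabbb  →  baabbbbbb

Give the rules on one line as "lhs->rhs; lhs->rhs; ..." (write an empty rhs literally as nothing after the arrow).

aaa->b; bab->bb

  | aaaaaba => baaba
  | baa
  | aaa => b
  | abaaba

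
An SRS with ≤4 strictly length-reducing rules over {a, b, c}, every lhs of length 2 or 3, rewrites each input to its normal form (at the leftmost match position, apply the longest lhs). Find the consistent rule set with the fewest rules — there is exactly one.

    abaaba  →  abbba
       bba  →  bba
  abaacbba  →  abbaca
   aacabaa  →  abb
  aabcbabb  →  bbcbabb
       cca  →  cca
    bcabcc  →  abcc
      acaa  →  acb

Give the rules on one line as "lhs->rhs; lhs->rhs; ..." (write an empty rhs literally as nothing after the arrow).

aa->b; bca->a; cbb->ac

  | abaaba => abbba
  | bba
  | abaacbba => abbcbba => abbaca
  | aacabaa => bcabaa => abaa => abb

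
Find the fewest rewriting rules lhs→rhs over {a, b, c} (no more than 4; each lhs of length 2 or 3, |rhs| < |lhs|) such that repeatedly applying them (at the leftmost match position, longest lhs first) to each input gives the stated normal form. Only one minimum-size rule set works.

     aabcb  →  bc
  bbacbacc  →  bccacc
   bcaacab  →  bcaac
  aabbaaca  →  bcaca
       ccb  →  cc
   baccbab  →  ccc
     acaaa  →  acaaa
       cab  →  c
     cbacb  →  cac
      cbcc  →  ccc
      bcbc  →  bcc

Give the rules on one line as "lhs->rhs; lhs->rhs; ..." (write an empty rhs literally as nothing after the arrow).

ab->b; ba->c; cb->c

  | aabcb => abcb => bcb => bc
  | bbacbacc => bccbacc => bccacc
  | bcaacab => bcaacb => bcaac
  | aabbaaca => abbaaca => bbaaca => bcaca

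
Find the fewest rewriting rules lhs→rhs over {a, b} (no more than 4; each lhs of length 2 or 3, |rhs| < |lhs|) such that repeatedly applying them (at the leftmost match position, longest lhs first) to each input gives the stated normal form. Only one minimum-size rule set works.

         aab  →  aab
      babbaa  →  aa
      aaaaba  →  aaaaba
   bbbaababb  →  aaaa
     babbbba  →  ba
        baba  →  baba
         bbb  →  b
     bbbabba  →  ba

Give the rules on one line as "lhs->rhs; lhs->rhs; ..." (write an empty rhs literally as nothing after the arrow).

  | aab
  | babbaa => baa => aa
  | aaaaba
  | bbbaababb => baababb => aababb => aabaa => aaaa

baa->aa; bb->a; bba->; bbb->b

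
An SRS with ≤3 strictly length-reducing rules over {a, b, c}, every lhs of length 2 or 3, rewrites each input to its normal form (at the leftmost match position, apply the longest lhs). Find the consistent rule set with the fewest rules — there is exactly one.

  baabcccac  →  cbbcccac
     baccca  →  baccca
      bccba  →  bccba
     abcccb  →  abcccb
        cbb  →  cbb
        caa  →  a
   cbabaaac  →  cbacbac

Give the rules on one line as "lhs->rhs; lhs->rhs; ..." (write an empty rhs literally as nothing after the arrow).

baa->cb; caa->a

  | baabcccac => cbbcccac
  | baccca
  | bccba
  | abcccb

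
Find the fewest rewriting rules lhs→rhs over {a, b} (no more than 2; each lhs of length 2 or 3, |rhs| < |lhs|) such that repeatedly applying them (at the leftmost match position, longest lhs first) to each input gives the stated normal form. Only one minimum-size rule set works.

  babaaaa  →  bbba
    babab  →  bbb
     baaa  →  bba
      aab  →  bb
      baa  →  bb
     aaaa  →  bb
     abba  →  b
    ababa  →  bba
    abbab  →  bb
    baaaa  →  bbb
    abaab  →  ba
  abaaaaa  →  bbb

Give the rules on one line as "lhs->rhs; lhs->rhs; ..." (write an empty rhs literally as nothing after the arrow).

aa->b; ab->a

  | babaaaa => baaaaa => bbaaa => bbba
  | babab => baab => bbb
  | baaa => bba
  | aab => bb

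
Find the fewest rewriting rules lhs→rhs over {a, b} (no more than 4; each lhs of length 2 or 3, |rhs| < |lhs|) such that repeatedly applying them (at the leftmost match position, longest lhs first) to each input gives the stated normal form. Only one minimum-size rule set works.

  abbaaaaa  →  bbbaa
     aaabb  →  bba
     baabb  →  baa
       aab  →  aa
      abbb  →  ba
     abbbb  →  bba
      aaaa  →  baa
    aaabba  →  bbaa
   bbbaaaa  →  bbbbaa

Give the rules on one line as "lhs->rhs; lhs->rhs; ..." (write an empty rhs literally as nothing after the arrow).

  | abbaaaaa => baaaaaa => bbaaaa => bbbaa
  | aaabb => babb => bba
  | baabb => baba => baa
  | aab => aa

aaa->ba; ab->a; abb->ba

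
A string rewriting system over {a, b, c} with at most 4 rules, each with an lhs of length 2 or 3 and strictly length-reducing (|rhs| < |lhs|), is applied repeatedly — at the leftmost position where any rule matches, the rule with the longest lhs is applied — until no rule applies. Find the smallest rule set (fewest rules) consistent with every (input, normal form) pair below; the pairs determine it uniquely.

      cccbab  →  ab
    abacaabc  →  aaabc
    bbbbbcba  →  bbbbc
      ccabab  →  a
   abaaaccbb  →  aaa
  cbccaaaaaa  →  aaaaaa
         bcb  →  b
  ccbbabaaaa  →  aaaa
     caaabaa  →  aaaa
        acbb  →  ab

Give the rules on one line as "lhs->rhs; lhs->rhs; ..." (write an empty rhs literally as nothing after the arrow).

ba->c; ca->a; cb->

  | cccbab => ccab => cab => ab
  | abacaabc => accaabc => acaabc => aaabc
  | bbbbbcba => bbbbba => bbbbc
  | ccabab => cabab => abab => acb => a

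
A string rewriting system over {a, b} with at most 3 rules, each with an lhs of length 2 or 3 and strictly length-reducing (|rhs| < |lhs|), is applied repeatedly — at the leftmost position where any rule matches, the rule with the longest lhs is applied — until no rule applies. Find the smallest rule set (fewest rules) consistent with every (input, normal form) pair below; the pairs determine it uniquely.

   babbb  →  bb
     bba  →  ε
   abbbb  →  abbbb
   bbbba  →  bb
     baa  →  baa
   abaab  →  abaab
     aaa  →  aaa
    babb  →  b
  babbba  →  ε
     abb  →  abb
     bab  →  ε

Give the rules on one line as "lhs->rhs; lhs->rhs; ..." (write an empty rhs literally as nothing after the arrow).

bab->; bba->

  | babbb => bb
  | bba => ε
  | abbbb
  | bbbba => bb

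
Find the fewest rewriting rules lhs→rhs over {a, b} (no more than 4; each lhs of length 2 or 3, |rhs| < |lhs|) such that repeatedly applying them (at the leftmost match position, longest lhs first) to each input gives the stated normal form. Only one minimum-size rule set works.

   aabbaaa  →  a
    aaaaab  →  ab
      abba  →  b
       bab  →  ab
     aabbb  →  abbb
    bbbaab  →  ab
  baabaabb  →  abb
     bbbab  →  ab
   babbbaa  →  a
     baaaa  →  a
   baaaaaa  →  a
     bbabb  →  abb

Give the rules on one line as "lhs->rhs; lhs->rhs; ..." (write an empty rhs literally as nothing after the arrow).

aa->a; aba->b; ba->a

  | aabbaaa => abbaaa => abaaa => baa => aa => a
  | aaaaab => aaaab => aaab => aab => ab
  | abba => aba => b
  | bab => ab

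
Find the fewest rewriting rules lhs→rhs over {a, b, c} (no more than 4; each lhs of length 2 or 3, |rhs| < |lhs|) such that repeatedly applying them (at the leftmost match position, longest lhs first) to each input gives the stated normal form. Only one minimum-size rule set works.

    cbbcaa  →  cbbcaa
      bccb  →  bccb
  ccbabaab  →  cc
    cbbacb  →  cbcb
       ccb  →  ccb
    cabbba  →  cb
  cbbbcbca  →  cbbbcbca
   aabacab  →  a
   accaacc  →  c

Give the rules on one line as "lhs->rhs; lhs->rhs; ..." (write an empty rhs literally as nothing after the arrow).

  | cbbcaa
  | bccb
  | ccbabaab => ccbaab => ccab => cc
  | cbbacb => cbcb

ab->; ac->; ba->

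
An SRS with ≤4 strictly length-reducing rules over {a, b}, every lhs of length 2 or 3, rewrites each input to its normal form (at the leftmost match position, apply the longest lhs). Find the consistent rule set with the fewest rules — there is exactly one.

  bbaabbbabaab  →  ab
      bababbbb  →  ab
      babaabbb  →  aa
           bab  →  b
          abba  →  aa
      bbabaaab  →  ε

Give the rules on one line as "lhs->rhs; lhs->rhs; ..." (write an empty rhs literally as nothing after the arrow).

  | bbaabbbabaab => aabbbabaab => aaaabaab => babaab => baab => ab
  | bababbbb => babbbb => bbbb => ab
  | babaabbb => baabbb => abbb => aa
  | bab => b

aaa->b; ba->; bb->; bbb->a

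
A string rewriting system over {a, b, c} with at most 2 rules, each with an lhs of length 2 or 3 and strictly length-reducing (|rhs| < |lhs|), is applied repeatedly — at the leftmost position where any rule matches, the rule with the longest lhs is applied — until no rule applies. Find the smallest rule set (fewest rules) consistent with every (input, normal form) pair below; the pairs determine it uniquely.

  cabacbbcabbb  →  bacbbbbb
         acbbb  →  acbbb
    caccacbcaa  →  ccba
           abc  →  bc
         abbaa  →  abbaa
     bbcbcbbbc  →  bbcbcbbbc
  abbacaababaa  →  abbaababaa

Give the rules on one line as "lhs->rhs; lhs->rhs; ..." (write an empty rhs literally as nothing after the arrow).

abc->bc; ca->

  | cabacbbcabbb => bacbbcabbb => bacbbbbb
  | acbbb
  | caccacbcaa => ccacbcaa => ccbcaa => ccba
  | abc => bc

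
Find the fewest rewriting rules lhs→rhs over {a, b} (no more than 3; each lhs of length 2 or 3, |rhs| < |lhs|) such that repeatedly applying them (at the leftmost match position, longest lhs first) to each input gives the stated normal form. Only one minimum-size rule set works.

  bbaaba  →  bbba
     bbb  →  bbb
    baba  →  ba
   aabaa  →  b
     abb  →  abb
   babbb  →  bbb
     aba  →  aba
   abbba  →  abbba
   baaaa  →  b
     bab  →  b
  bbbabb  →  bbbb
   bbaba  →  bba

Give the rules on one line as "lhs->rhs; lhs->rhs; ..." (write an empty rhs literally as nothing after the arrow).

  | bbaaba => bbba
  | bbb
  | baba => ba
  | aabaa => baa => b

aa->; bab->b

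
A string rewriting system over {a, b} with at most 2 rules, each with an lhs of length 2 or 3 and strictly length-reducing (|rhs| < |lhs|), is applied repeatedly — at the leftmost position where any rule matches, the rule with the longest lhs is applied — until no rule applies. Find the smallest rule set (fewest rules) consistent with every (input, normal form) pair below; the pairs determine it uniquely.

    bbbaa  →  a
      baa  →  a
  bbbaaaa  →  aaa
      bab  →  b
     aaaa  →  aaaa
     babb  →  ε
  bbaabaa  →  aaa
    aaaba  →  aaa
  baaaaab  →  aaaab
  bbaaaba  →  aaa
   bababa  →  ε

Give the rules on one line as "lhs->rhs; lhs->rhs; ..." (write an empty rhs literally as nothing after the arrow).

ba->; bb->

  | bbbaa => baa => a
  | baa => a
  | bbbaaaa => baaaa => aaa
  | bab => b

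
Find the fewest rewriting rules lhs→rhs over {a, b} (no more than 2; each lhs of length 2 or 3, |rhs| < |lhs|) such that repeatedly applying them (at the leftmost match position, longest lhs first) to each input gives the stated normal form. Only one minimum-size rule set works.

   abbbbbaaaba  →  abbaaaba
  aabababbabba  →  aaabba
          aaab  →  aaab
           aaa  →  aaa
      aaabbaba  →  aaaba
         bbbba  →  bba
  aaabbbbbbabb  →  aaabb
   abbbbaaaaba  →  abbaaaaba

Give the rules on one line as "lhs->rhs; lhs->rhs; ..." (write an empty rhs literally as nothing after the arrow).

  | abbbbbaaaba => abbbbaaaba => abbbaaaba => abbaaaba
  | aabababbabba => aaabbabba => aaabba
  | aaab
  | aaa

bab->; bbb->bb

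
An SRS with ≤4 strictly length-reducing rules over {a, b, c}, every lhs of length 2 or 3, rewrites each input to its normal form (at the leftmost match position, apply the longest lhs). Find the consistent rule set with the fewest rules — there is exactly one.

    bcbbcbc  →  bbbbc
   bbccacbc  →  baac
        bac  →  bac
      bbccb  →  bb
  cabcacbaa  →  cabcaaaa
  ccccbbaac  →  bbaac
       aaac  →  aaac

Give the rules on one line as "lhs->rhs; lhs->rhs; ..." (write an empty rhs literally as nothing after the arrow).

  | bcbbcbc => bbbcbc => bbbbc
  | bbccacbc => bacbc => baac
  | bac
  | bbccb => bb

acb->aa; bcc->; cb->b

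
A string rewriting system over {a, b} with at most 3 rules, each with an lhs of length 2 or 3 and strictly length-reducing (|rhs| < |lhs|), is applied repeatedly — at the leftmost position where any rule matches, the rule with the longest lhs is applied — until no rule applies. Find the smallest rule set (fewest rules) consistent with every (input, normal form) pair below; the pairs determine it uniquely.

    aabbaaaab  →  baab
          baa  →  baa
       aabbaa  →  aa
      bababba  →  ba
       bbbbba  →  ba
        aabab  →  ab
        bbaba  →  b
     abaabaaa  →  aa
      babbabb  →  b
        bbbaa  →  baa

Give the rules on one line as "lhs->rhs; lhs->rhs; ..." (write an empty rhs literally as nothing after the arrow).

  | aabbaaaab => aabaaaab => aaaab => baab
  | baa
  | aabbaa => aabaa => aa
  | bababba => bbba => bba => ba

aaa->ba; aba->; bb->b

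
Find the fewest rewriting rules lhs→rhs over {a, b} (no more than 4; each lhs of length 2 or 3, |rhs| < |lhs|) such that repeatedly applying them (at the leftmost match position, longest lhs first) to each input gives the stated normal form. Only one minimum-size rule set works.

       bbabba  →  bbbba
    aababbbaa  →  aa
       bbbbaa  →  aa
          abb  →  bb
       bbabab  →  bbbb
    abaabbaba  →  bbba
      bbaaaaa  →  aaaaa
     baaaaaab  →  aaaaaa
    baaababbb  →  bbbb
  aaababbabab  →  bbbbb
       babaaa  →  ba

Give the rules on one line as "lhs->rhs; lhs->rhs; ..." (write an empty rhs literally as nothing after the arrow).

  | bbabba => bbbba
  | aababbbaa => aabbbbaa => abbbbaa => bbbbaa => bbbaa => bbaa => baa => aa
  | bbbbaa => bbbaa => bbaa => baa => aa
  | abb => bb

ab->a; aba->ab; abb->bb; baa->aa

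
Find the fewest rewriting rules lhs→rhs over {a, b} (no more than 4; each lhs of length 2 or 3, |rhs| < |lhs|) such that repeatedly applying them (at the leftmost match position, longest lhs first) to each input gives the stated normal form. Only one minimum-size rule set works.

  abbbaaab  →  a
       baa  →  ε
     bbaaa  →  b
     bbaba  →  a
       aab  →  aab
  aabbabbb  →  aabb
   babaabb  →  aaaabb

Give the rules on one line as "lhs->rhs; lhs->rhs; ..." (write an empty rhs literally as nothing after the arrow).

  | abbbaaab => abbab => abaa => a
  | baa => ε
  | bbaaa => ba => b
  | bbaba => baaa => a

ba->b; baa->; bab->aa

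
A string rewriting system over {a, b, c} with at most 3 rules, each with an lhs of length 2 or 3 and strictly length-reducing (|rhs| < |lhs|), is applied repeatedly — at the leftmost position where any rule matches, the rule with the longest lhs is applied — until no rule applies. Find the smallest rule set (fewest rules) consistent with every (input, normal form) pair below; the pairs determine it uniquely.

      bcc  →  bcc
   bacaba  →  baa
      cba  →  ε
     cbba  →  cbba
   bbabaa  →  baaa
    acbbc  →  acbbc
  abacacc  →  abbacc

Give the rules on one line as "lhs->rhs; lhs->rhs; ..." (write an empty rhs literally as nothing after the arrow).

  | bcc
  | bacaba => bbaba => baa
  | cba => ε
  | cbba

aca->ba; bab->a; cba->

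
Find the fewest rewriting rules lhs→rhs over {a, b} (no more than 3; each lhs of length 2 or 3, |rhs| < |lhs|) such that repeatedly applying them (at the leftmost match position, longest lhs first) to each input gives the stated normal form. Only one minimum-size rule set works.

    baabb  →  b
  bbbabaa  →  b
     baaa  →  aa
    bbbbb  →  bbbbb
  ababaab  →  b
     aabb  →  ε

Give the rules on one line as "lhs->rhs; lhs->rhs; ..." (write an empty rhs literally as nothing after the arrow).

ab->; aba->b; ba->

  | baabb => abb => b
  | bbbabaa => bbbaa => bba => b
  | baaa => aa
  | bbbbb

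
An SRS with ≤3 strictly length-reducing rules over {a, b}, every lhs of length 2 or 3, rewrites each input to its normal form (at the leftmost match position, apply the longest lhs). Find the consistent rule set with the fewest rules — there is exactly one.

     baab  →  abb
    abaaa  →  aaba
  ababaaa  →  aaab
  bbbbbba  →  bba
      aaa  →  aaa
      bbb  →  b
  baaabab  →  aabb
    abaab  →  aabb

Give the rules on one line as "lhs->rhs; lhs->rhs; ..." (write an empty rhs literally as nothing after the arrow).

  | baab => abb
  | abaaa => aaba
  | ababaaa => abaaaa => aabaa => aaab
  | bbbbbba => bbbba => bba

baa->ab; bab->ba; bbb->b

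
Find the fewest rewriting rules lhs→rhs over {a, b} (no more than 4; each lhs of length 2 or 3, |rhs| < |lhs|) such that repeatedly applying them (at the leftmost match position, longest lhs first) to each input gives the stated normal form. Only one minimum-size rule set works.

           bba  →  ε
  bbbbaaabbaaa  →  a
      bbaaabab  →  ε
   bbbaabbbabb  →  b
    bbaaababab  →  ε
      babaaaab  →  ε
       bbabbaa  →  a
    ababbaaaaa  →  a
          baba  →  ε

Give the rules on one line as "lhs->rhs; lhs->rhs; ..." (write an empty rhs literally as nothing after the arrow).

aa->a; ab->; ba->; bb->b

  | bba => ba => ε
  | bbbbaaabbaaa => bbbaaabbaaa => bbaaabbaaa => baaabbaaa => aabbaaa => abbaaa => baaa => aa => a
  | bbaaabab => baaabab => aabab => abab => ab => ε
  | bbbaabbbabb => bbaabbbabb => baabbbabb => abbbabb => bbabb => babb => bb => b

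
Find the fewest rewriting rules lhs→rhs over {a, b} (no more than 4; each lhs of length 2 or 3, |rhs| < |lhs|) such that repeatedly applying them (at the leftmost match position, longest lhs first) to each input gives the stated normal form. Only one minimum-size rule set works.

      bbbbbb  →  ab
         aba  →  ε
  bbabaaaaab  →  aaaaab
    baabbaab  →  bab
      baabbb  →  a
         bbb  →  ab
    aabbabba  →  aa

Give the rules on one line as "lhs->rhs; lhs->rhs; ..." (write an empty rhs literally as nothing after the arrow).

  | bbbbbb => abbbb => bbb => ab
  | aba => ε
  | bbabaaaaab => aabaaaaab => aaaaab
  | baabbaab => babaab => bab

aba->; abb->b; bb->a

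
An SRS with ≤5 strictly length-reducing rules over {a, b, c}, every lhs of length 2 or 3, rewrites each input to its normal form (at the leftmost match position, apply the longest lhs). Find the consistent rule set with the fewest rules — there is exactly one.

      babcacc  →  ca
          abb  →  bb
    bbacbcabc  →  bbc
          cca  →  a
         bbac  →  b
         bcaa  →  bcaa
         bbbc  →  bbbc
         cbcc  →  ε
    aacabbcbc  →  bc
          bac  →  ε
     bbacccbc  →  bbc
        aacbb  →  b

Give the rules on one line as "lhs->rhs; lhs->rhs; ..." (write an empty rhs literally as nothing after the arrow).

ab->b; ba->c; cb->; cc->

  | babcacc => cbcacc => cacc => ca
  | abb => bb
  | bbacbcabc => bccbcabc => bbcabc => bbcbc => bbc
  | cca => a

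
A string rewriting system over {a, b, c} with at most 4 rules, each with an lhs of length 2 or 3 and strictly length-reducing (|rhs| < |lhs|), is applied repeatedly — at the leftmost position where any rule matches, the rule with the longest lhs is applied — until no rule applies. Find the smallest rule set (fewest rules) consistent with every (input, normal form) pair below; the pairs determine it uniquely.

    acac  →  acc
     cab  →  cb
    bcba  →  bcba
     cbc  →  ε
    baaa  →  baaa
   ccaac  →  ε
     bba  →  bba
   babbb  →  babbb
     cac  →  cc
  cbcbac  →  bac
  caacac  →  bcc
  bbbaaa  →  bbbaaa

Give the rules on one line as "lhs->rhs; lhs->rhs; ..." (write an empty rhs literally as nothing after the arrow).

  | acac => acc
  | cab => cb
  | bcba
  | cbc => ε

ca->c; caa->b; cbc->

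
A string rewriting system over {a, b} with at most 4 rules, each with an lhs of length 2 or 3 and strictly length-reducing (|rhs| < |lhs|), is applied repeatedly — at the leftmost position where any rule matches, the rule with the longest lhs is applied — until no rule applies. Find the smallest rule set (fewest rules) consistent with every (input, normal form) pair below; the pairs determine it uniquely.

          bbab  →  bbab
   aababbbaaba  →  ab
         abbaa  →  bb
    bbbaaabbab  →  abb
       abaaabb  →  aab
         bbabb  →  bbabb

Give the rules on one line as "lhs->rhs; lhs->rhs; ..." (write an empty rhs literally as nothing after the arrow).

aba->b; baa->ab; bbb->ab

  | bbab
  | aababbbaaba => abbbbaaba => aabbaaba => aababba => abbba => aaba => ab
  | abbaa => abab => bb
  | bbbaaabbab => abaaabbab => baabbab => abbbab => aabab => abb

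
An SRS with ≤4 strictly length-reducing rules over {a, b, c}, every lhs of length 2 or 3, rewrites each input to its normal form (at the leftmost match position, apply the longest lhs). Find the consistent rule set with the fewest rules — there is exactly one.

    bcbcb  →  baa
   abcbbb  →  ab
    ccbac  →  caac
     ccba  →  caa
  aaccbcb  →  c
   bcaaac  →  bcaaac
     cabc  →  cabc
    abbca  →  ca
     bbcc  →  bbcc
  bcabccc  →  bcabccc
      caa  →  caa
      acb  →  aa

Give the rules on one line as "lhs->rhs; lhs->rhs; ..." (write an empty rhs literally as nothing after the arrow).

abb->; aca->c; cb->a

  | bcbcb => bacb => baa
  | abcbbb => ababb => ab
  | ccbac => caac
  | ccba => caa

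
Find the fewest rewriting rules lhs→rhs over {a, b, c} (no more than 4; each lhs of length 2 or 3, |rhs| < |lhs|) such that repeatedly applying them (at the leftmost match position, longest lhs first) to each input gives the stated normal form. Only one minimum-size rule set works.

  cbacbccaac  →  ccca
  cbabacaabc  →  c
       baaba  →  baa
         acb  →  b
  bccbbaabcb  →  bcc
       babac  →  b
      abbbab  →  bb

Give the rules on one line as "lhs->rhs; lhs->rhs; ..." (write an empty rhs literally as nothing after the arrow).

ab->; ac->; cb->c

  | cbacbccaac => cacbccaac => cbccaac => cccaac => ccca
  | cbabacaabc => cabacaabc => cacaabc => caabc => cac => c
  | baaba => baa
  | acb => b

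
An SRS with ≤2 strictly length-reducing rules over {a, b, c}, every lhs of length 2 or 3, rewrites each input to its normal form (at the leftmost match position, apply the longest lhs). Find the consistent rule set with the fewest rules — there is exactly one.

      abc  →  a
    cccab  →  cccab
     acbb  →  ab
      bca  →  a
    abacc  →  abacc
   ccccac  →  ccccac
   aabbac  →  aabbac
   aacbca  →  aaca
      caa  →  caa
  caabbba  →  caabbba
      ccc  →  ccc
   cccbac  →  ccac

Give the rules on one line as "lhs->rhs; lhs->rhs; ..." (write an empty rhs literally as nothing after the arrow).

bc->; cb->

  | abc => a
  | cccab
  | acbb => ab
  | bca => a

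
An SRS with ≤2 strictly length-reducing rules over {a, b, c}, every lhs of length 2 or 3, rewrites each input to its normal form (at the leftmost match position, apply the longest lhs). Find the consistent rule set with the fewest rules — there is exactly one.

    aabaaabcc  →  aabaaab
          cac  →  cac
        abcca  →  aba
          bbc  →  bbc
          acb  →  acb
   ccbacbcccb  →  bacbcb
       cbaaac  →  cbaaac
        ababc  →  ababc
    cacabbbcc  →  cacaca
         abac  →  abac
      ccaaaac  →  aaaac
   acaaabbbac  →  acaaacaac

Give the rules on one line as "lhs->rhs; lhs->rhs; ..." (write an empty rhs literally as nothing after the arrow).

  | aabaaabcc => aabaaab
  | cac
  | abcca => aba
  | bbc

bbb->ca; cc->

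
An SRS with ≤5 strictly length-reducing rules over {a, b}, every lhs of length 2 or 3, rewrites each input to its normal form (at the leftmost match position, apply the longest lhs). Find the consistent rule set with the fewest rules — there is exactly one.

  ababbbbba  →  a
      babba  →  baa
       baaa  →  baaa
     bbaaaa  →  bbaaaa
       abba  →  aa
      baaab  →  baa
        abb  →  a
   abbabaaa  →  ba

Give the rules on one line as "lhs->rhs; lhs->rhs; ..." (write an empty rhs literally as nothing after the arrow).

ab->; aba->b; abb->a; bbb->

  | ababbbbba => bbbbbba => bbba => a
  | babba => baa
  | baaa
  | bbaaaa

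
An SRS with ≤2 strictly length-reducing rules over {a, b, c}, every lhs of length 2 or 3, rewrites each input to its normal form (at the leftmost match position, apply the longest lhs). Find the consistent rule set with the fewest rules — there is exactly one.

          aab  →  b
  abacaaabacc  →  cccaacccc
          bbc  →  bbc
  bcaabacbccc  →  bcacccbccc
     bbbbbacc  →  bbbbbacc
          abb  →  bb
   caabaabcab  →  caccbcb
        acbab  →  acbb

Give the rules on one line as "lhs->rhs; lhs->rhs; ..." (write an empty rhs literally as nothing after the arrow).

  | aab => ab => b
  | abacaaabacc => cccaaabacc => cccaacccc
  | bbc
  | bcaabacbccc => bcacccbccc

ab->b; aba->cc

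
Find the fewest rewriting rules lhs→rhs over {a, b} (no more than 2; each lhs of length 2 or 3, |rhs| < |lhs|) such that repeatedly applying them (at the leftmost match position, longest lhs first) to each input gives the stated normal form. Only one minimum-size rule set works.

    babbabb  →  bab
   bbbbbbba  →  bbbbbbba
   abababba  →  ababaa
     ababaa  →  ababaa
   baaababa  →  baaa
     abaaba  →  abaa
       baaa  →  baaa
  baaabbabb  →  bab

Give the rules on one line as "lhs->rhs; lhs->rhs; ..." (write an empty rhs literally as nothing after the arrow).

  | babbabb => baabb => bab
  | bbbbbbba
  | abababba => ababaa
  | ababaa

aab->a; abb->a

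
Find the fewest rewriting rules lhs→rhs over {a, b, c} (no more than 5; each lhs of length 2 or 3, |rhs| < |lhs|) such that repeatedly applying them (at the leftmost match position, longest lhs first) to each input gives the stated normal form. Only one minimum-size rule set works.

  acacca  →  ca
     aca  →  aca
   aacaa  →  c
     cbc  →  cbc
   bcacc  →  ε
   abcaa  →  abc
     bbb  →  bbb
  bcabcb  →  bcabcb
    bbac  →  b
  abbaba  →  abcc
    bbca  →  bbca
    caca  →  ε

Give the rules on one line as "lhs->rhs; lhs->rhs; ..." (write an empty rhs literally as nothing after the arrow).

aa->; ba->c; bac->; cac->a

  | acacca => aaca => ca
  | aca
  | aacaa => caa => c
  | cbc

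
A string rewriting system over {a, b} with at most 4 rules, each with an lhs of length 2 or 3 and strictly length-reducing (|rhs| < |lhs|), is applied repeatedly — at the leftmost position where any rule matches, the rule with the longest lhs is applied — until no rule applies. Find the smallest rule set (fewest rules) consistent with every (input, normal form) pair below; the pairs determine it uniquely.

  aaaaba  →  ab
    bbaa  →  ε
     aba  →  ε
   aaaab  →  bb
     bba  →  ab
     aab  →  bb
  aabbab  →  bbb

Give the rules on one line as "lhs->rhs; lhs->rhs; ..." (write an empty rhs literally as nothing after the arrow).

aa->b; aba->; ba->b; bba->ab

  | aaaaba => baaba => baba => bba => ab
  | bbaa => aba => ε
  | aba => ε
  | aaaab => baab => bab => bb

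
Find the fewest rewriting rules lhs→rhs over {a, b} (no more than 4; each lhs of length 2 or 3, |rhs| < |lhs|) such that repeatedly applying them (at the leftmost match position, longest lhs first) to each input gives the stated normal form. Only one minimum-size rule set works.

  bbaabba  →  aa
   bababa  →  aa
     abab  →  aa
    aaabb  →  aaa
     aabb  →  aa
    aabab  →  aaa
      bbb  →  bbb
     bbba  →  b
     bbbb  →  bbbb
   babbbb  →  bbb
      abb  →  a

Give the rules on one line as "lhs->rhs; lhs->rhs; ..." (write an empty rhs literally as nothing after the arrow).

  | bbaabba => abba => aba => aa
  | bababa => aba => aa
  | abab => aab => aa
  | aaabb => aaab => aaa

ab->a; bab->; bba->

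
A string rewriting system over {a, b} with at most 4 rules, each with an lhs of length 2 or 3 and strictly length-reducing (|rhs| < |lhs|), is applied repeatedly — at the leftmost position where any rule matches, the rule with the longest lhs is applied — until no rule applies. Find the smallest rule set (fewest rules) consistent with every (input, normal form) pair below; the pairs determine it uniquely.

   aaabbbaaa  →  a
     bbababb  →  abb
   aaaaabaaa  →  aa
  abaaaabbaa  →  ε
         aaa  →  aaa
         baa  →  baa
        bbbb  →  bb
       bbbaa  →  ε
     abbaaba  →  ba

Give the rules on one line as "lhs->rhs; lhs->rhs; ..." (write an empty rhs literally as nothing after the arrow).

  | aaabbbaaa => aabbbaaa => abbbaaa => abbaaa => aabaa => abaa => a
  | bbababb => abbabb => aabbb => abbb => abb
  | aaaaabaaa => aaaabaaa => aaabaaa => aabaaa => abaaa => aa
  | abaaaabbaa => aaabbaa => aabbaa => abbaa => aaba => aba => ε

aab->ab; aba->; bba->ab; bbb->bb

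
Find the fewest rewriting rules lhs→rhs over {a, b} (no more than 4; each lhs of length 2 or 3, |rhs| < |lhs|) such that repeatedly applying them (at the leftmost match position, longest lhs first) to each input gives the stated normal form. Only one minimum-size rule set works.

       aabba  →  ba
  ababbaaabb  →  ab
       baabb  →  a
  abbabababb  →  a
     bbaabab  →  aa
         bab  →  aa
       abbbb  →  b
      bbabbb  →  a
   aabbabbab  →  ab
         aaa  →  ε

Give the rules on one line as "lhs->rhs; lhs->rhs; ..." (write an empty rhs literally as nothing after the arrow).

aaa->; aab->; bab->aa; bb->a

  | aabba => ba
  | ababbaaabb => aaabaaabb => baaabb => bbb => ab
  | baabb => bb => a
  | abbabababb => aaabababb => bababb => aaabb => bb => a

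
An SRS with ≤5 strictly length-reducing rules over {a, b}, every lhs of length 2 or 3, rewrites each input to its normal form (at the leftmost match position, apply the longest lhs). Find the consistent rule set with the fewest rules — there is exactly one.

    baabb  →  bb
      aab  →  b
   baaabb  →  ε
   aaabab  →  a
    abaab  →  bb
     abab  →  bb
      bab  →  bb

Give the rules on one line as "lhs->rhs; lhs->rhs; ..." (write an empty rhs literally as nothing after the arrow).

ab->b; aba->b; abb->; baa->

  | baabb => bb
  | aab => ab => b
  | baaabb => abb => ε
  | aaabab => aabb => a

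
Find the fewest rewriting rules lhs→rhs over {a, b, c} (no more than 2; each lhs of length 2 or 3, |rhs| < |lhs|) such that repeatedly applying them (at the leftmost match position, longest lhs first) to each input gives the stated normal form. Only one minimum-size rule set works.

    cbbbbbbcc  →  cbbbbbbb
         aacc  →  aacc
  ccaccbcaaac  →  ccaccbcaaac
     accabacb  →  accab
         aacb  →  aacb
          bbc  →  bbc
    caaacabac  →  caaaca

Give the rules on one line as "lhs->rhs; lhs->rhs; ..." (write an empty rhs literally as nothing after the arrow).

  | cbbbbbbcc => cbbbbbbb
  | aacc
  | ccaccbcaaac
  | accabacb => accab

bac->; bcc->bb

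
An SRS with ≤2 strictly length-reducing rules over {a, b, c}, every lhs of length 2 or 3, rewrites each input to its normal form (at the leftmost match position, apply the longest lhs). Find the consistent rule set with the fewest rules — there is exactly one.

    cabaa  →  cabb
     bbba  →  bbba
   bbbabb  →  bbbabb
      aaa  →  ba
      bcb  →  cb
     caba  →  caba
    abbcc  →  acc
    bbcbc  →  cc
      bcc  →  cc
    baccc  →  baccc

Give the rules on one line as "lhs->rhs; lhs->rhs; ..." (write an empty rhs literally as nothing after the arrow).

aa->b; bc->c

  | cabaa => cabb
  | bbba
  | bbbabb
  | aaa => ba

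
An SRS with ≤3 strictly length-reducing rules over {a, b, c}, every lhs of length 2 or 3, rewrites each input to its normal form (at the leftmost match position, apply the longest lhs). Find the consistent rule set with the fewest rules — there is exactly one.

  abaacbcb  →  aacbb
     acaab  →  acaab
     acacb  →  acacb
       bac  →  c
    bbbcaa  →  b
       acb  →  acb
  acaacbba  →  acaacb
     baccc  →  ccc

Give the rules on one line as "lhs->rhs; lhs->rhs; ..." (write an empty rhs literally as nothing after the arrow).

ba->; bc->b

  | abaacbcb => aacbcb => aacbb
  | acaab
  | acacb
  | bac => c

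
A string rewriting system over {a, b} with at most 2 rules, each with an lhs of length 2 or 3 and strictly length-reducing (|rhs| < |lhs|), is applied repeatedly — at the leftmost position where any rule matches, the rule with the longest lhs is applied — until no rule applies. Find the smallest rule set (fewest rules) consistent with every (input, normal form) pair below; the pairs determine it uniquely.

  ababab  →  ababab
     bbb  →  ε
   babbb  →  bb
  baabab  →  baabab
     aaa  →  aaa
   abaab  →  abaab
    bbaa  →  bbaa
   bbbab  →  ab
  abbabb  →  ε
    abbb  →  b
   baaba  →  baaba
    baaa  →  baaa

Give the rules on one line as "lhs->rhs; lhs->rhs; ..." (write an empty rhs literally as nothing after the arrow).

abb->; bbb->

  | ababab
  | bbb => ε
  | babbb => bb
  | baabab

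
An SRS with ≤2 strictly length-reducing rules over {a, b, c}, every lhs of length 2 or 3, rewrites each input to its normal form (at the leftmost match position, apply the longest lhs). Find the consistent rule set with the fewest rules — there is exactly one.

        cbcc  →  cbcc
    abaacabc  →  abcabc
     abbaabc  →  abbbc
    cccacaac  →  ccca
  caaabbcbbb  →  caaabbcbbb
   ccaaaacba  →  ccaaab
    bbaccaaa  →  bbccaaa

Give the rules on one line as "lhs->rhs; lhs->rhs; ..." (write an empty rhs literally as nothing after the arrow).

  | cbcc
  | abaacabc => abacabc => abcabc
  | abbaabc => abbabc => abbbc
  | cccacaac => cccaac => ccca

ac->; ba->b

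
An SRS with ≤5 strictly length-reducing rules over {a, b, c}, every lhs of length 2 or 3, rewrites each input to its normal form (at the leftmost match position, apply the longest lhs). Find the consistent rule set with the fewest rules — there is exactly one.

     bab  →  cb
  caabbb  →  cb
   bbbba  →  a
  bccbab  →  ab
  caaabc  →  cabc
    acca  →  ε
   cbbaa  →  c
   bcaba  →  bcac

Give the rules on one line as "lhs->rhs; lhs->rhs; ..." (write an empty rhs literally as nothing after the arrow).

  | bab => cb
  | caabbb => cbbb => cb
  | bbbba => bba => a
  | bccbab => bbab => ab

aa->; ba->c; bb->; cc->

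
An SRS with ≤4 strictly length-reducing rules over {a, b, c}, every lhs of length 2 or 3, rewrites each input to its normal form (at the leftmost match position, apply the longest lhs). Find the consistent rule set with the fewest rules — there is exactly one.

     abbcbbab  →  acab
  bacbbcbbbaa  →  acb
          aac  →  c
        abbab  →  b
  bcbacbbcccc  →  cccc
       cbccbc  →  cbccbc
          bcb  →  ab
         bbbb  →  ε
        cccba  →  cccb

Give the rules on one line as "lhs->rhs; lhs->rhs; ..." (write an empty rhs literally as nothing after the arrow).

  | abbcbbab => acbbab => acab
  | bacbbcbbbaa => bcbbcbbbaa => abbcbbbaa => acbbbaa => acbaa => acba => acb
  | aac => c
  | abbab => aab => b

aa->; ba->b; bb->; bcb->ab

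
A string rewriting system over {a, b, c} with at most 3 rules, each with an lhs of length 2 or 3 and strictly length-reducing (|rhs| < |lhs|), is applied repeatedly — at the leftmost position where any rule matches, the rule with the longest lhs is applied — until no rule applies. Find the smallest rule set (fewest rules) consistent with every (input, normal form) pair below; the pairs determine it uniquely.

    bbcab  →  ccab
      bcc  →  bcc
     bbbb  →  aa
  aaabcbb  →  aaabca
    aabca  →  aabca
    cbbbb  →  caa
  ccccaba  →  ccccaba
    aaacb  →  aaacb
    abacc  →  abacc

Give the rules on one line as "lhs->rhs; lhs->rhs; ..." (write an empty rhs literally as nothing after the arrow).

bb->a; bbc->cc

  | bbcab => ccab
  | bcc
  | bbbb => abb => aa
  | aaabcbb => aaabca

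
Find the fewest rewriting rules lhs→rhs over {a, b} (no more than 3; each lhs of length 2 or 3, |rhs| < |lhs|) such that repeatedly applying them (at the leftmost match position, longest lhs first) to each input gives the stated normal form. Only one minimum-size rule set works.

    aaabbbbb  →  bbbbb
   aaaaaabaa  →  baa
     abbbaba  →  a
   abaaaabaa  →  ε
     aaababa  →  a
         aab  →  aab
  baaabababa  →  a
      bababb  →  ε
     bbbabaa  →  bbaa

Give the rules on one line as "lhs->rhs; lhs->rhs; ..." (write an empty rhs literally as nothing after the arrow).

  | aaabbbbb => bbbbb
  | aaaaaabaa => aaabaa => baa
  | abbbaba => baba => a
  | abaaaabaa => ababaa => aaa => ε

aaa->; abb->; bab->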